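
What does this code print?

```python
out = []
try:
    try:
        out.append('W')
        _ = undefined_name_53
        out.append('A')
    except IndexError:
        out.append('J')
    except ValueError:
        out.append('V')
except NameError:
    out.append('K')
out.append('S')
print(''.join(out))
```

Execution trace: 'W' (try body) → 'K' (outer except NameError) → 'S' (after the try/except). Output: WKS

Answer: WKS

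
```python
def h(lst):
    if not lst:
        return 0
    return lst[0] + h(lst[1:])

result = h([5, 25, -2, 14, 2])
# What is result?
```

5 + 25 + (-2) + 14 + 2 + 0 = 44

Answer: 44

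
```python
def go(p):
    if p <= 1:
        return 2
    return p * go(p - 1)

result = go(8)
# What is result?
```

go(8) = 8 * 7 * 6 * 5 * 4 * 3 * 2 * 2 = 80640

Answer: 80640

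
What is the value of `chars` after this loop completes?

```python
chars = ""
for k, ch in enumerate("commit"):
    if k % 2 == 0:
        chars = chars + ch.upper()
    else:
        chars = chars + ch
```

Uppercase even positions in 'commit'
`chars` takes the values: "" → "C" → "Co" → "CoM" → "CoMm" → "CoMmI" → "CoMmIt"

Answer: "CoMmIt"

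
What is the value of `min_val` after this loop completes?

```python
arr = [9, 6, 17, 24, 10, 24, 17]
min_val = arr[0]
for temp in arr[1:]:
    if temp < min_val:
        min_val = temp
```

Minimum of [9, 6, 17, 24, 10, 24, 17]
`min_val` takes the values: 9 → 6

Answer: 6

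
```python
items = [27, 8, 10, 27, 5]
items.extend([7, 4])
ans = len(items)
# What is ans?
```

Trace:
`items = [27, 8, 10, 27, 5]` → items = [27, 8, 10, 27, 5]
`items.extend([7, 4])` → items = [27, 8, 10, 27, 5, 7, 4]
`ans = len(items)` → ans = 7
So ans = 7

Answer: 7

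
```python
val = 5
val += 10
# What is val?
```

Trace:
`val = 5` → val = 5
`val += 10` → val = 15
So val = 15

Answer: 15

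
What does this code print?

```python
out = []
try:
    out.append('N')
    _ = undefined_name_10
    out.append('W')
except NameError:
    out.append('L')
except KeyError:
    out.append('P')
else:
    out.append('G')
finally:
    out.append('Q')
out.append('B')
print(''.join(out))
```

Execution trace: 'N' (try body) → 'L' (except NameError) → 'Q' (finally) → 'B' (after the try/except). Output: NLQB

Answer: NLQB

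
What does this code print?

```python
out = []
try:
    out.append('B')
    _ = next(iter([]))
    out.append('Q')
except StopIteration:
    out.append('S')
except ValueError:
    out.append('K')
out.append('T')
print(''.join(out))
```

Execution trace: 'B' (try body) → 'S' (except StopIteration) → 'T' (after the try/except). Output: BST

Answer: BST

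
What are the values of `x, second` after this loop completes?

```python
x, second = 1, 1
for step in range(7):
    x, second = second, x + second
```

Fibonacci: after 7 iterations
`x, second` takes the values: (1, 1) → (1, 2) → (2, 3) → (3, 5) → (5, 8) → (8, 13) → (13, 21) → (21, 34)

Answer: 21, 34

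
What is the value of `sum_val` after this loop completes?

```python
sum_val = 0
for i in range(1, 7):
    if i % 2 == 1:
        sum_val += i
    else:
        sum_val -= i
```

Add odd, subtract even
`sum_val` takes the values: 0 → 1 → -1 → 2 → -2 → 3 → -3

Answer: -3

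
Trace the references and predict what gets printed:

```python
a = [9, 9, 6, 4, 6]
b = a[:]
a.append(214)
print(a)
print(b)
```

Key concept: slice [:] creates copy.
Step by step:
`a = [9, 9, 6, 4, 6]` → a = [9, 9, 6, 4, 6]
`b = a[:]` → b = [9, 9, 6, 4, 6]
`a.append(214)` → a = [9, 9, 6, 4, 6, 214]
`print(a)` → prints [9, 9, 6, 4, 6, 214]
`print(b)` → prints [9, 9, 6, 4, 6]

Answer:
[9, 9, 6, 4, 6, 214]
[9, 9, 6, 4, 6]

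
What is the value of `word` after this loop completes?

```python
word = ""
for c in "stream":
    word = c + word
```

Reverse 'stream'
`word` takes the values: "" → "s" → "ts" → "rts" → "erts" → "aerts" → "maerts"

Answer: "maerts"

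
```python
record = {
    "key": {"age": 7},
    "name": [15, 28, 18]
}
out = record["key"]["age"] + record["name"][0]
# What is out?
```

Trace:
`record = { ...` → record = {'key': {'age': 7}, 'name': [15, 28, 18]}
`out = record["key"]["age"] + record["name"][0]` → out = 22
So out = 22

Answer: 22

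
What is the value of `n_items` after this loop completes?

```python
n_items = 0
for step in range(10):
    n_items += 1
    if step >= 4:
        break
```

Loop breaks when step reaches 4, n_items is 5
`n_items` takes the values: 0 → 1 → 2 → 3 → 4 → 5

Answer: 5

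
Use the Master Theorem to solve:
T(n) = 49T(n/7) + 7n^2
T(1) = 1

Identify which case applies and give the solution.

a=49, b=7, f(n)=7n^2. log_7(49) = 2. Since c=2 = 2, Case 2 applies: T(n) = Θ(n^log_b(a) · log n) = O(n^2 log n).

Answer: O(n^2 log n) - Case 2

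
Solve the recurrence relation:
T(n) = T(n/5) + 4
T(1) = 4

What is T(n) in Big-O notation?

Each step divides n by 5 and adds 4. After log_5(n) steps we reach T(1)=4. So T(n) = 4·log_5(n) + 4 = O(log n).

Answer: O(log n)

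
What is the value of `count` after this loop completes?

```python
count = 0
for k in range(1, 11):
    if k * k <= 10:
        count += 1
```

Count numbers where k² ≤ 10
`count` takes the values: 0 → 1 → 2 → 3

Answer: 3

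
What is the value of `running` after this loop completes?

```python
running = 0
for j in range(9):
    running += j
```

Sum of 0 to 8 = 36
`running` takes the values: 0 → 1 → 3 → 6 → 10 → 15 → 21 → 28 → 36

Answer: 36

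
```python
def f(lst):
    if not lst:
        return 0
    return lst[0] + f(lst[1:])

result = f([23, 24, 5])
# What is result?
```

23 + 24 + 5 + 0 = 52

Answer: 52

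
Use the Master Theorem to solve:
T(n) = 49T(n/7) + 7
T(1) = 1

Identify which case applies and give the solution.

a=49, b=7, f(n)=7. log_7(49) = 2. Since c=0 < 2, Case 1 applies: T(n) = Θ(n^log_b(a)) = O(n^2).

Answer: O(n^2) - Case 1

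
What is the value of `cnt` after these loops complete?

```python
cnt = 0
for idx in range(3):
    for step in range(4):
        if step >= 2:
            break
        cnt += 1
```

Inner breaks at 2, outer runs 3 times
`cnt` takes the values: 0 → 1 → 2 → 3 → 4 → 5 → 6

Answer: 6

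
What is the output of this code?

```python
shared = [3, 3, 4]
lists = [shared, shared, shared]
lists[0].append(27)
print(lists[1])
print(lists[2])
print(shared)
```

Key concept: list of same reference.
Step by step:
`shared = [3, 3, 4]` → shared = [3, 3, 4]
`lists = [shared, shared, shared]` → lists = [[3, 3, 4], [3, 3, 4], [3, 3, 4]]
`lists[0].append(27)` → shared = [3, 3, 4, 27]; lists = [[3, 3, 4, 27], [3, 3, 4, 27], [3, 3, 4, 27]]
`print(lists[1])` → prints [3, 3, 4, 27]
`print(lists[2])` → prints [3, 3, 4, 27]
`print(shared)` → prints [3, 3, 4, 27]

Answer:
[3, 3, 4, 27]
[3, 3, 4, 27]
[3, 3, 4, 27]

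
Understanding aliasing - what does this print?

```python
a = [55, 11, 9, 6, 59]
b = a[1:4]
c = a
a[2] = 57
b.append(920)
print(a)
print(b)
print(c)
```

Key concept: slice vs alias.
Step by step:
`a = [55, 11, 9, 6, 59]` → a = [55, 11, 9, 6, 59]
`b = a[1:4]` → b = [11, 9, 6]
`c = a` → c = [55, 11, 9, 6, 59] (same object as a)
`a[2] = 57` → a = [55, 11, 57, 6, 59] (same object as c); c = [55, 11, 57, 6, 59] (same object as a)
`b.append(920)` → b = [11, 9, 6, 920]
`print(a)` → prints [55, 11, 57, 6, 59]
`print(b)` → prints [11, 9, 6, 920]
`print(c)` → prints [55, 11, 57, 6, 59]

Answer:
[55, 11, 57, 6, 59]
[11, 9, 6, 920]
[55, 11, 57, 6, 59]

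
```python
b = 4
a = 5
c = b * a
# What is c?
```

Trace:
`b = 4` → b = 4
`a = 5` → a = 5
`c = b * a` → c = 20
So c = 20

Answer: 20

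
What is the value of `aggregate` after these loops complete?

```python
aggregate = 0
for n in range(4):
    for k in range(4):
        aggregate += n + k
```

Sum of all n+k for n,k in 4x4
`aggregate` takes the values: 0 → 1 → 3 → 6 → 7 → 9 → 12 → 16 → 18 → 21 → 25 → 30 → 33 → 37 → 42 → 48

Answer: 48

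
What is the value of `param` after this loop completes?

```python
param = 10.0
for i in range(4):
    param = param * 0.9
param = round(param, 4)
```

Exponential decay: 10.0 * 0.9^4
`param` takes the values: 10.0 → 9.0 → 8.1 → 7.29 → 6.561

Answer: 6.561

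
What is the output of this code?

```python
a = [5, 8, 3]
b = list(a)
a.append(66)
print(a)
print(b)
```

Key concept: list() constructor creates copy.
Step by step:
`a = [5, 8, 3]` → a = [5, 8, 3]
`b = list(a)` → b = [5, 8, 3]
`a.append(66)` → a = [5, 8, 3, 66]
`print(a)` → prints [5, 8, 3, 66]
`print(b)` → prints [5, 8, 3]

Answer:
[5, 8, 3, 66]
[5, 8, 3]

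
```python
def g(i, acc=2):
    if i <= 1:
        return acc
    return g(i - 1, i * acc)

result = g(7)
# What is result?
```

Accumulator trace (n, acc): (7, 2) -> (6, 14) -> (5, 84) -> (4, 420) -> (3, 1680) -> (2, 5040) -> (1, 10080) -> return 10080

Answer: 10080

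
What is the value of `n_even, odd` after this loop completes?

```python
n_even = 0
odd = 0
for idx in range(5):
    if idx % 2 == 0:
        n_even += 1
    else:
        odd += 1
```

Count evens and odds in range(5)
`n_even, odd` takes the values: (0, 0) → (1, 0) → (1, 1) → (2, 1) → (2, 2) → (3, 2)

Answer: 3, 2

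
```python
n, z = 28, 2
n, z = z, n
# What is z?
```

Trace:
`n, z = 28, 2` → n = 28; z = 2
`n, z = z, n` → n = 2; z = 28
So z = 28

Answer: 28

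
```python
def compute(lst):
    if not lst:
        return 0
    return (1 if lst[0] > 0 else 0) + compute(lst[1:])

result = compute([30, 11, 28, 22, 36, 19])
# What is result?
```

Count of positive elements in [30, 11, 28, 22, 36, 19] = 6

Answer: 6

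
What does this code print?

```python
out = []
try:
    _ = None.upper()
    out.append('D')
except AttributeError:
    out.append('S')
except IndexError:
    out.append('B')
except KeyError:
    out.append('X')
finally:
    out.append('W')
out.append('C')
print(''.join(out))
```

Execution trace: 'S' (except AttributeError) → 'W' (finally) → 'C' (after the try/except). Output: SWC

Answer: SWC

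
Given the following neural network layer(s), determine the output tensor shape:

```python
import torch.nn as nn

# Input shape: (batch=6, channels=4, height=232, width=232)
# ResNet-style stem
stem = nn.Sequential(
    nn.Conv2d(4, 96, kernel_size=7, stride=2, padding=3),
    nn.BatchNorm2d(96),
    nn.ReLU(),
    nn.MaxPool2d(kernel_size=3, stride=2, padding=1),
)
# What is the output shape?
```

Input: (6, 4, 232, 232) -> after Conv2d 7x7 stride=2: (6, 96, 116, 116) -> Output: (6, 96, 58, 58)

Answer: (6, 96, 58, 58)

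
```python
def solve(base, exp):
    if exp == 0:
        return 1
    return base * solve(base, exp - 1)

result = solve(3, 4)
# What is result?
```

solve(3, 4) = 3 * 3 * 3 * 3 = 81

Answer: 81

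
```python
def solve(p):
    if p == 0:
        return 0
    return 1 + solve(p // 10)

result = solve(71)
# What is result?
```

Count of digits of 71: 2

Answer: 2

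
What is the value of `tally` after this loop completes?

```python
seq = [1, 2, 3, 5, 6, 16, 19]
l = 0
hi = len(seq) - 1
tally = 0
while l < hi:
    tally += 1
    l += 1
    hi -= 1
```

Iterations until pointers meet (list length 7)
`tally` takes the values: 0 → 1 → 2 → 3

Answer: 3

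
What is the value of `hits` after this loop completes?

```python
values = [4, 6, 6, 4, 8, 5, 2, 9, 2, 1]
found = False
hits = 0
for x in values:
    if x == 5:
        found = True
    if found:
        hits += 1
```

Count elements after first 5 in [4, 6, 6, 4, 8, 5, 2, 9, 2, 1]
`hits` takes the values: 0 → 1 → 2 → 3 → 4 → 5

Answer: 5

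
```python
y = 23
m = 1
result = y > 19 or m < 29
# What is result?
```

Trace:
`y = 23` → y = 23
`m = 1` → m = 1
`result = y > 19 or m < 29` → result = True
So result = True

Answer: True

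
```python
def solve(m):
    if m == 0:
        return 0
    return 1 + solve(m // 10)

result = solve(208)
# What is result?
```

Count of digits of 208: 3

Answer: 3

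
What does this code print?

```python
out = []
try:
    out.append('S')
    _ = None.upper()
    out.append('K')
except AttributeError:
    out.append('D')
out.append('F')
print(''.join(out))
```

Execution trace: 'S' (try body) → 'D' (except AttributeError) → 'F' (after the try/except). Output: SDF

Answer: SDF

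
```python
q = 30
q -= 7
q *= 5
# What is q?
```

Trace:
`q = 30` → q = 30
`q -= 7` → q = 23
`q *= 5` → q = 115
So q = 115

Answer: 115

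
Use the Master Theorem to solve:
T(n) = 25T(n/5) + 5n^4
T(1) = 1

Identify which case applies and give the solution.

a=25, b=5, f(n)=5n^4. log_5(25) = 2. Since c=4 > 2 and the regularity condition holds (25(n/5)^4 = (25/5^4)n^4 with 25/5^4 < 1), Case 3 applies: T(n) = Θ(f(n)) = O(n^4).

Answer: O(n^4) - Case 3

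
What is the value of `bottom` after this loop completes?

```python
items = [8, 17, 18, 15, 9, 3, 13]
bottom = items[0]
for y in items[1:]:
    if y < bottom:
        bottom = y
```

Minimum of [8, 17, 18, 15, 9, 3, 13]
`bottom` takes the values: 8 → 3

Answer: 3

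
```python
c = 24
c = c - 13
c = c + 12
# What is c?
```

Trace:
`c = 24` → c = 24
`c = c - 13` → c = 11
`c = c + 12` → c = 23
So c = 23

Answer: 23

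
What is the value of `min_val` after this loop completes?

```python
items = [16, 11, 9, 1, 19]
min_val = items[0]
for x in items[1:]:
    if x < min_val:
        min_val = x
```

Minimum of [16, 11, 9, 1, 19]
`min_val` takes the values: 16 → 11 → 9 → 1

Answer: 1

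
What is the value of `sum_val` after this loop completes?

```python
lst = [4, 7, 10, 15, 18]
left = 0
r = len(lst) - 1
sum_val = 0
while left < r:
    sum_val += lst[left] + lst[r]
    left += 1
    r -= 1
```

Sum of pairs from ends
`sum_val` takes the values: 0 → 22 → 44

Answer: 44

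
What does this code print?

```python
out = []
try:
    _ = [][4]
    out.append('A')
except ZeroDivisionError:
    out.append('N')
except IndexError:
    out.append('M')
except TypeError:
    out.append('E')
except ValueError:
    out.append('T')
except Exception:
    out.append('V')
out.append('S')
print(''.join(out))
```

Execution trace: 'M' (except IndexError) → 'S' (after the try/except). Output: MS

Answer: MS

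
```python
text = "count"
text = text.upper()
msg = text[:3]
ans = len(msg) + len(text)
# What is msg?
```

Trace:
`text = "count"` → text = 'count'
`text = text.upper()` → text = 'COUNT'
`msg = text[:3]` → msg = 'COU'
`ans = len(msg) + len(text)` → ans = 8
So msg = 'COU'

Answer: 'COU'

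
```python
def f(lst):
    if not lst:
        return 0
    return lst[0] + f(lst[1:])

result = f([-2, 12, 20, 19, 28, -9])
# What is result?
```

(-2) + 12 + 20 + 19 + 28 + (-9) + 0 = 68

Answer: 68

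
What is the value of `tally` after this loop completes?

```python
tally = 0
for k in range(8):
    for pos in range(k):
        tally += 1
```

Triangle number: 0+1+2+...+7
`tally` takes the values: 0 → 1 → 2 → 3 → 4 → 5 → 6 → 7 → 8 → 9 → 10 → 11 → 12 → 13 → 14 → 15 → 16 → 17 → 18 → 19 → 20 → 21 → 22 → 23 → 24 → 25 → 26 → 27 → 28

Answer: 28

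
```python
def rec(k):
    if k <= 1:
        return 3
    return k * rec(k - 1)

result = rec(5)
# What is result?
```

rec(5) = 5 * 4 * 3 * 2 * 3 = 360

Answer: 360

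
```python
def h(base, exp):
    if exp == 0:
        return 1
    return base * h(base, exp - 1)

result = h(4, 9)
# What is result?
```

h(4, 9) = 4 * 4 * 4 * 4 * 4 * 4 * 4 * 4 * 4 = 262144

Answer: 262144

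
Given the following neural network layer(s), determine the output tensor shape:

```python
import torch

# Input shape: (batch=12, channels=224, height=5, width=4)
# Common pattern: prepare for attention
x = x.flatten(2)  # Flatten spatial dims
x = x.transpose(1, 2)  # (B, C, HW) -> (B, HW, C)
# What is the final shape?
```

Input: (12, 224, 5, 4) -> after flatten(2): (12, 224, 20) -> Output: (12, 20, 224)

Answer: (12, 20, 224)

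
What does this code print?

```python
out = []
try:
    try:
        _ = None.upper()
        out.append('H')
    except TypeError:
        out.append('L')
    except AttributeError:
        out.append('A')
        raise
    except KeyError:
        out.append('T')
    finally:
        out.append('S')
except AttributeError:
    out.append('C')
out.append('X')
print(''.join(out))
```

Execution trace: 'A' (inner except AttributeError) → 'S' (inner finally) → 'C' (outer except AttributeError) → 'X' (after the try/except). Output: ASCX

Answer: ASCX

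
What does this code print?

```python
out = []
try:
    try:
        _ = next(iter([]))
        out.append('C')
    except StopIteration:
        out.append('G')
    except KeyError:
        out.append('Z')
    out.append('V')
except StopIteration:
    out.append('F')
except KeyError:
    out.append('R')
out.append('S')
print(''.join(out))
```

Execution trace: 'G' (inner except StopIteration) → 'V' (try body, no exception) → 'S' (after the try/except). Output: GVS

Answer: GVS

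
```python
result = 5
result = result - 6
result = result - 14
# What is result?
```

Trace:
`result = 5` → result = 5
`result = result - 6` → result = -1
`result = result - 14` → result = -15
So result = -15

Answer: -15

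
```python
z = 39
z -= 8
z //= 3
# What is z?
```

Trace:
`z = 39` → z = 39
`z -= 8` → z = 31
`z //= 3` → z = 10
So z = 10

Answer: 10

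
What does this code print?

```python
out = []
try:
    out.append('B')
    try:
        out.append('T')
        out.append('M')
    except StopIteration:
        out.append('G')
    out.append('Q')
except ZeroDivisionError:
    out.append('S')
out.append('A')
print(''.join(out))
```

Execution trace: 'B' (try body) → 'T' (inner try body) → 'M' (inner try body, no exception) → 'Q' (try body, no exception) → 'A' (after the try/except). Output: BTMQA

Answer: BTMQA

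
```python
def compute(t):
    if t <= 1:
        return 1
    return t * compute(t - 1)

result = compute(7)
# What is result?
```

compute(7) = 7 * 6 * 5 * 4 * 3 * 2 * 1 = 5040

Answer: 5040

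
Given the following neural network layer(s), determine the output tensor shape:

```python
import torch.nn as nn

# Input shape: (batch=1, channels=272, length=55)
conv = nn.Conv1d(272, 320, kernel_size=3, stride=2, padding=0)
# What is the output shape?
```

Input: (1, 272, 55) -> Output: (1, 320, 27)

Answer: (1, 320, 27)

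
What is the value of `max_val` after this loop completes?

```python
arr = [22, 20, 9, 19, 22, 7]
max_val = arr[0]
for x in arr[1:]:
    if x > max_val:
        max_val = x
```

Maximum of [22, 20, 9, 19, 22, 7]
`max_val` takes the values: 22

Answer: 22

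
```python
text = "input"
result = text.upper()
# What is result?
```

Trace:
`text = "input"` → text = 'input'
`result = text.upper()` → result = 'INPUT'
So result = 'INPUT'

Answer: 'INPUT'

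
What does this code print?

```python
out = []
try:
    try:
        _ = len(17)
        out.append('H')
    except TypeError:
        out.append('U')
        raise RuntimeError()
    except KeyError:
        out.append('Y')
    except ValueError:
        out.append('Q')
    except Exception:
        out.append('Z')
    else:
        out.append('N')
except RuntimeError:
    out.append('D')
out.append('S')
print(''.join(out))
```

Execution trace: 'U' (inner except TypeError) → 'D' (outer except RuntimeError) → 'S' (after the try/except). Output: UDS

Answer: UDS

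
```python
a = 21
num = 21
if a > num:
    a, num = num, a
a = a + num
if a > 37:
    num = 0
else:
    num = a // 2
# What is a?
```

Trace:
`a = 21` → a = 21
`num = 21` → num = 21
`if a > num: ...` → a > num is False → no variable changes
`a = a + num` → a = 42
`if a > 37: ...` → a > 37 is True → num = 0
So a = 42

Answer: 42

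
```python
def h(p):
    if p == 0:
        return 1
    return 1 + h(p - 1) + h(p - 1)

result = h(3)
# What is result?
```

h(p) = 1 + 2·h(p-1), h(0)=1. Closed form: (1+1)·2^3 - 1 = 15.

Answer: 15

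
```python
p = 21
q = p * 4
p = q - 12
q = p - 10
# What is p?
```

Trace:
`p = 21` → p = 21
`q = p * 4` → q = 84
`p = q - 12` → p = 72
`q = p - 10` → q = 62
So p = 72

Answer: 72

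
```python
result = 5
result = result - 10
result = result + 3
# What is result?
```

Trace:
`result = 5` → result = 5
`result = result - 10` → result = -5
`result = result + 3` → result = -2
So result = -2

Answer: -2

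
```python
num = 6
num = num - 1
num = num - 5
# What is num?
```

Trace:
`num = 6` → num = 6
`num = num - 1` → num = 5
`num = num - 5` → num = 0
So num = 0

Answer: 0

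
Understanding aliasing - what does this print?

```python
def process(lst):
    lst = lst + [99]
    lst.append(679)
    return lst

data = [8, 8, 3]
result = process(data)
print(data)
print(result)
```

Key concept: rebinding parameter vs mutation.
Step by step:
`data = [8, 8, 3]` → data = [8, 8, 3]
`result = process(data)` → result = [8, 8, 3, 99, 679]
`print(data)` → prints [8, 8, 3]
`print(result)` → prints [8, 8, 3, 99, 679]

Answer:
[8, 8, 3]
[8, 8, 3, 99, 679]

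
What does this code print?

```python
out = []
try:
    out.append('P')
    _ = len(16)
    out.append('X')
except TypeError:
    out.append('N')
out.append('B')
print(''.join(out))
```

Execution trace: 'P' (try body) → 'N' (except TypeError) → 'B' (after the try/except). Output: PNB

Answer: PNB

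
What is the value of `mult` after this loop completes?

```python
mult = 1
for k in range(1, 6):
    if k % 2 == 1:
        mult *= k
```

Product of odd numbers 1 to 5
`mult` takes the values: 1 → 3 → 15

Answer: 15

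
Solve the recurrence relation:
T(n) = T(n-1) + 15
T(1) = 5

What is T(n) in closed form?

Unrolling: T(n) = T(1) + 15·(n-1) = 5 + 15(n-1) = 15n - 10.

Answer: T(n) = 15n - 10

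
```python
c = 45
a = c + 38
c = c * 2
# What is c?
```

Trace:
`c = 45` → c = 45
`a = c + 38` → a = 83
`c = c * 2` → c = 90
So c = 90

Answer: 90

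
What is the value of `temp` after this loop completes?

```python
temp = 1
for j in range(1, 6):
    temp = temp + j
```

Start at 1, add 1 through 5
`temp` takes the values: 1 → 2 → 4 → 7 → 11 → 16

Answer: 16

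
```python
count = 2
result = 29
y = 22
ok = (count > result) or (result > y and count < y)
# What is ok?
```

Trace:
`count = 2` → count = 2
`result = 29` → result = 29
`y = 22` → y = 22
`ok = (count > result) or (result > y and count < y)` → ok = True
So ok = True

Answer: True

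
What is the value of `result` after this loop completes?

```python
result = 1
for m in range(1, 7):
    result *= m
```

6! = 720
`result` takes the values: 1 → 2 → 6 → 24 → 120 → 720

Answer: 720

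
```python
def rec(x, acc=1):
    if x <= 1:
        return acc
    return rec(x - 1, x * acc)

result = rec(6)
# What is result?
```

Accumulator trace (n, acc): (6, 1) -> (5, 6) -> (4, 30) -> (3, 120) -> (2, 360) -> (1, 720) -> return 720

Answer: 720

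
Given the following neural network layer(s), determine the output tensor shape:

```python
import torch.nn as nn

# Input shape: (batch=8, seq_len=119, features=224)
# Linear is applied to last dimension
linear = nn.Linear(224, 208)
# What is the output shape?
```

Input: (8, 119, 224) -> Output: (8, 119, 208)

Answer: (8, 119, 208)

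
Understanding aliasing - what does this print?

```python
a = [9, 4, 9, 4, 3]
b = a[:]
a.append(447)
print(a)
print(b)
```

Key concept: slice [:] creates copy.
Step by step:
`a = [9, 4, 9, 4, 3]` → a = [9, 4, 9, 4, 3]
`b = a[:]` → b = [9, 4, 9, 4, 3]
`a.append(447)` → a = [9, 4, 9, 4, 3, 447]
`print(a)` → prints [9, 4, 9, 4, 3, 447]
`print(b)` → prints [9, 4, 9, 4, 3]

Answer:
[9, 4, 9, 4, 3, 447]
[9, 4, 9, 4, 3]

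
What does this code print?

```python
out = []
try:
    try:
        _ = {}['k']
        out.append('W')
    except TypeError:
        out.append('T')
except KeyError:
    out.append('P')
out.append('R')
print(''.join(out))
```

Execution trace: 'P' (outer except KeyError) → 'R' (after the try/except). Output: PR

Answer: PR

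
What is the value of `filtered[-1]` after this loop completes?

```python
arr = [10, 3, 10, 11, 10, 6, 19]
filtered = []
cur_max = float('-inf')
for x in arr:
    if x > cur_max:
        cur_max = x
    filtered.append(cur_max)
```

Running max ends at 19
`filtered` takes the values: [] → [10] → [10, 10] → [10, 10, 10] → [10, 10, 10, 11] → [10, 10, 10, 11, 11] → [10, 10, 10, 11, 11, 11] → [10, 10, 10, 11, 11, 11, 19]
So `filtered[-1]` = 19

Answer: 19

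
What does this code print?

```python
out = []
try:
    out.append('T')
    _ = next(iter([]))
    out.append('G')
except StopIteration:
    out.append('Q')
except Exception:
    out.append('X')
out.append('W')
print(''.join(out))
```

Execution trace: 'T' (try body) → 'Q' (except StopIteration) → 'W' (after the try/except). Output: TQW

Answer: TQW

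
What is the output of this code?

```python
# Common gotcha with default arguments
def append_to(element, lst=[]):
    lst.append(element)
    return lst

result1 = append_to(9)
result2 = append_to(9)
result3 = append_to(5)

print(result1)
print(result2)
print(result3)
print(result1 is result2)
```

Key concept: mutable default argument gotcha.
Step by step:
`result1 = append_to(9)` → result1 = [9]
`result2 = append_to(9)` → result1 = [9, 9] (same object as result2); result2 = [9, 9] (same object as result1)
`result3 = append_to(5)` → result1 = [9, 9, 5] (same object as result2, result3); result2 = [9, 9, 5] (same object as result1, result3); result3 = [9, 9, 5] (same object as result1, result2)
`print(result1)` → prints [9, 9, 5]
`print(result2)` → prints [9, 9, 5]
`print(result3)` → prints [9, 9, 5]
`print(result1 is result2)` → prints True

Answer:
[9, 9, 5]
[9, 9, 5]
[9, 9, 5]
True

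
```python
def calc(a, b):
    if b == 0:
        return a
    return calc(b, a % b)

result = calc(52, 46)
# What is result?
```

calc(52, 46) -> calc(46, 6) -> calc(6, 4) -> calc(4, 2) -> calc(2, 0) -> 2

Answer: 2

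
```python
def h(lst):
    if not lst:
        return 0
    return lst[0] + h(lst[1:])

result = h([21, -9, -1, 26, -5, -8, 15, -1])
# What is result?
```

21 + (-9) + (-1) + 26 + (-5) + (-8) + 15 + (-1) + 0 = 38

Answer: 38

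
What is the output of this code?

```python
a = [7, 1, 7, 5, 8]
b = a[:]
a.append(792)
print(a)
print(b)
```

Key concept: slice [:] creates copy.
Step by step:
`a = [7, 1, 7, 5, 8]` → a = [7, 1, 7, 5, 8]
`b = a[:]` → b = [7, 1, 7, 5, 8]
`a.append(792)` → a = [7, 1, 7, 5, 8, 792]
`print(a)` → prints [7, 1, 7, 5, 8, 792]
`print(b)` → prints [7, 1, 7, 5, 8]

Answer:
[7, 1, 7, 5, 8, 792]
[7, 1, 7, 5, 8]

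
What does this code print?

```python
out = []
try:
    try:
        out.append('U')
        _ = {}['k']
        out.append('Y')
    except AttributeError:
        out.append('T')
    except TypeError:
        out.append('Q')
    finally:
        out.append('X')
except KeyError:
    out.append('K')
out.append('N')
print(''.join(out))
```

Execution trace: 'U' (try body) → 'X' (finally) → 'K' (outer except KeyError) → 'N' (after the try/except). Output: UXKN

Answer: UXKN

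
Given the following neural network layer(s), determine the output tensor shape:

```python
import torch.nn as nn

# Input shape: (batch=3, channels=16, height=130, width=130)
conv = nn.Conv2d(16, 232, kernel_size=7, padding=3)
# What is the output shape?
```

Input: (3, 16, 130, 130) -> Output: (3, 232, 130, 130)

Answer: (3, 232, 130, 130)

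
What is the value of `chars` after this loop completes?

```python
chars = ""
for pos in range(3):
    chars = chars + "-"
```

Repeat '-' 3 times
`chars` takes the values: "" → "-" → "--" → "---"

Answer: "---"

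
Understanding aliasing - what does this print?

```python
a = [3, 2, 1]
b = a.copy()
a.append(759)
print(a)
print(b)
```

Key concept: list.copy() creates independent copy.
Step by step:
`a = [3, 2, 1]` → a = [3, 2, 1]
`b = a.copy()` → b = [3, 2, 1]
`a.append(759)` → a = [3, 2, 1, 759]
`print(a)` → prints [3, 2, 1, 759]
`print(b)` → prints [3, 2, 1]

Answer:
[3, 2, 1, 759]
[3, 2, 1]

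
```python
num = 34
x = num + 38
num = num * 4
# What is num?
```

Trace:
`num = 34` → num = 34
`x = num + 38` → x = 72
`num = num * 4` → num = 136
So num = 136

Answer: 136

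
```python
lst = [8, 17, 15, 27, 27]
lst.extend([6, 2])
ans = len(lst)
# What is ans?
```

Trace:
`lst = [8, 17, 15, 27, 27]` → lst = [8, 17, 15, 27, 27]
`lst.extend([6, 2])` → lst = [8, 17, 15, 27, 27, 6, 2]
`ans = len(lst)` → ans = 7
So ans = 7

Answer: 7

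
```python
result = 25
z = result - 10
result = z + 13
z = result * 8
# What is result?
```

Trace:
`result = 25` → result = 25
`z = result - 10` → z = 15
`result = z + 13` → result = 28
`z = result * 8` → z = 224
So result = 28

Answer: 28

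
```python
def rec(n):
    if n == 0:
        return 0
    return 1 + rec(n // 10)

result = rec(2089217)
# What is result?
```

Count of digits of 2089217: 7

Answer: 7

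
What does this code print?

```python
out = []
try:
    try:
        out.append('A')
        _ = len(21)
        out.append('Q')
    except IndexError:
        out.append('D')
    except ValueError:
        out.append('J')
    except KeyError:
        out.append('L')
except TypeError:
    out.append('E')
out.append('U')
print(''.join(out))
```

Execution trace: 'A' (try body) → 'E' (outer except TypeError) → 'U' (after the try/except). Output: AEU

Answer: AEU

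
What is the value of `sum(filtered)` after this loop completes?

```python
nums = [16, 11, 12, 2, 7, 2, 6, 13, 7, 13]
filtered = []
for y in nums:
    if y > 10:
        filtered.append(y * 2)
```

Sum of doubled values > 10
`filtered` takes the values: [] → [32] → [32, 22] → [32, 22, 24] → [32, 22, 24, 26] → [32, 22, 24, 26, 26]
So `sum(filtered)` = 130

Answer: 130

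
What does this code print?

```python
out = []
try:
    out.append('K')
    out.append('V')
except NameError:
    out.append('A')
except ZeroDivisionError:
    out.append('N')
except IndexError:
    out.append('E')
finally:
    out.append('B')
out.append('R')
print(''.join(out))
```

Execution trace: 'K' (try body) → 'V' (try body, no exception) → 'B' (finally) → 'R' (after the try/except). Output: KVBR

Answer: KVBR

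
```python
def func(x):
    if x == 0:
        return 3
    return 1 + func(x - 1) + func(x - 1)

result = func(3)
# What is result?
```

func(x) = 1 + 2·func(x-1), func(0)=3. Closed form: (3+1)·2^3 - 1 = 31.

Answer: 31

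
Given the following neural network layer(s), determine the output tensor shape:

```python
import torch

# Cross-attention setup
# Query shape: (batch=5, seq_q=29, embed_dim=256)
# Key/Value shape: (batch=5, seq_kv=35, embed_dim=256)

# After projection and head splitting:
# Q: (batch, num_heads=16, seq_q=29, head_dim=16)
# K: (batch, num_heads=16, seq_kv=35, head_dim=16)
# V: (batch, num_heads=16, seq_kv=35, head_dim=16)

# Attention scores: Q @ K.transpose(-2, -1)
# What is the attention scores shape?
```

Input: (5, 29, 256) -> Output: (5, 16, 29, 35)

Answer: (5, 16, 29, 35)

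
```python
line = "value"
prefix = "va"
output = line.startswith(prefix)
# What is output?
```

Trace:
`line = "value"` → line = 'value'
`prefix = "va"` → prefix = 'va'
`output = line.startswith(prefix)` → output = True
So output = True

Answer: True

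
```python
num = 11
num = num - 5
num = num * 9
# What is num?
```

Trace:
`num = 11` → num = 11
`num = num - 5` → num = 6
`num = num * 9` → num = 54
So num = 54

Answer: 54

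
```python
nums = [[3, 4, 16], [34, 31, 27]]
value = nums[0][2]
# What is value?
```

Trace:
`nums = [[3, 4, 16], [34, 31, 27]]` → nums = [[3, 4, 16], [34, 31, 27]]
`value = nums[0][2]` → value = 16
So value = 16

Answer: 16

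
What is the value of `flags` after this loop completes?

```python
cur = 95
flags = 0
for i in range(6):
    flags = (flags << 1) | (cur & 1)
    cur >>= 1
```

Reverse lowest 6 bits of 95
`flags` takes the values: 0 → 1 → 3 → 7 → 15 → 31 → 62

Answer: 62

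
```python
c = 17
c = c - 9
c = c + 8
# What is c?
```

Trace:
`c = 17` → c = 17
`c = c - 9` → c = 8
`c = c + 8` → c = 16
So c = 16

Answer: 16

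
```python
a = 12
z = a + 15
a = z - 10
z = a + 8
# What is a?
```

Trace:
`a = 12` → a = 12
`z = a + 15` → z = 27
`a = z - 10` → a = 17
`z = a + 8` → z = 25
So a = 17

Answer: 17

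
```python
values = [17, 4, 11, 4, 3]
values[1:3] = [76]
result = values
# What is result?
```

Trace:
`values = [17, 4, 11, 4, 3]` → values = [17, 4, 11, 4, 3]
`values[1:3] = [76]` → values = [17, 76, 4, 3]
`result = values` → result = [17, 76, 4, 3]
So result = [17, 76, 4, 3]

Answer: [17, 76, 4, 3]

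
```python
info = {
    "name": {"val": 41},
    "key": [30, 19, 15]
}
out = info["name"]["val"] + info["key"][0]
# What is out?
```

Trace:
`info = { ...` → info = {'name': {'val': 41}, 'key': [30, 19, 15]}
`out = info["name"]["val"] + info["key"][0]` → out = 71
So out = 71

Answer: 71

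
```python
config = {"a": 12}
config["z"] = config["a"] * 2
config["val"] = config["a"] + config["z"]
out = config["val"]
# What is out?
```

Trace:
`config = {"a": 12}` → config = {'a': 12}
`config["z"] = config["a"] * 2` → config = {'a': 12, 'z': 24}
`config["val"] = config["a"] + config["z"]` → config = {'a': 12, 'z': 24, 'val': 36}
`out = config["val"]` → out = 36
So out = 36

Answer: 36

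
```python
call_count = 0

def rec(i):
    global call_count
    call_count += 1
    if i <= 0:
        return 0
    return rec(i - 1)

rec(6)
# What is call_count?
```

Linear recursion stepping by 1: 7 calls from i=6 down to ≤0.

Answer: 7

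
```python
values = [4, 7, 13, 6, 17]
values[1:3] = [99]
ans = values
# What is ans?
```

Trace:
`values = [4, 7, 13, 6, 17]` → values = [4, 7, 13, 6, 17]
`values[1:3] = [99]` → values = [4, 99, 6, 17]
`ans = values` → ans = [4, 99, 6, 17]
So ans = [4, 99, 6, 17]

Answer: [4, 99, 6, 17]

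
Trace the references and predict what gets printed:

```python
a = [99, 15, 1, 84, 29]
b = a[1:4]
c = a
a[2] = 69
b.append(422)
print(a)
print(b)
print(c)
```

Key concept: slice vs alias.
Step by step:
`a = [99, 15, 1, 84, 29]` → a = [99, 15, 1, 84, 29]
`b = a[1:4]` → b = [15, 1, 84]
`c = a` → c = [99, 15, 1, 84, 29] (same object as a)
`a[2] = 69` → a = [99, 15, 69, 84, 29] (same object as c); c = [99, 15, 69, 84, 29] (same object as a)
`b.append(422)` → b = [15, 1, 84, 422]
`print(a)` → prints [99, 15, 69, 84, 29]
`print(b)` → prints [15, 1, 84, 422]
`print(c)` → prints [99, 15, 69, 84, 29]

Answer:
[99, 15, 69, 84, 29]
[15, 1, 84, 422]
[99, 15, 69, 84, 29]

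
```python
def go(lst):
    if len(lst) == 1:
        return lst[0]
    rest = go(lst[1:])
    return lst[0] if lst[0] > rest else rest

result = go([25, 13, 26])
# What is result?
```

Recursive max over [25, 13, 26] = 26

Answer: 26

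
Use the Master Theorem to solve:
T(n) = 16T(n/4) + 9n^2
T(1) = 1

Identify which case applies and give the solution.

a=16, b=4, f(n)=9n^2. log_4(16) = 2. Since c=2 = 2, Case 2 applies: T(n) = Θ(n^log_b(a) · log n) = O(n^2 log n).

Answer: O(n^2 log n) - Case 2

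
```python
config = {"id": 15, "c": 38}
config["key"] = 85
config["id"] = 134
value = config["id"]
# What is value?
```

Trace:
`config = {"id": 15, "c": 38}` → config = {'id': 15, 'c': 38}
`config["key"] = 85` → config = {'id': 15, 'c': 38, 'key': 85}
`config["id"] = 134` → config = {'id': 134, 'c': 38, 'key': 85}
`value = config["id"]` → value = 134
So value = 134

Answer: 134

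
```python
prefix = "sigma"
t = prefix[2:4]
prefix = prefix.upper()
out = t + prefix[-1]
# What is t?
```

Trace:
`prefix = "sigma"` → prefix = 'sigma'
`t = prefix[2:4]` → t = 'gm'
`prefix = prefix.upper()` → prefix = 'SIGMA'
`out = t + prefix[-1]` → out = 'gmA'
So t = 'gm'

Answer: 'gm'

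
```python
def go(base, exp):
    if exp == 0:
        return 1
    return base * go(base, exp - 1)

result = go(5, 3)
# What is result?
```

go(5, 3) = 5 * 5 * 5 = 125

Answer: 125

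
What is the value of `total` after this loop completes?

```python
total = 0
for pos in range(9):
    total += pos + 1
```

Start at 0, add 1 to 9 = 45
`total` takes the values: 0 → 1 → 3 → 6 → 10 → 15 → 21 → 28 → 36 → 45

Answer: 45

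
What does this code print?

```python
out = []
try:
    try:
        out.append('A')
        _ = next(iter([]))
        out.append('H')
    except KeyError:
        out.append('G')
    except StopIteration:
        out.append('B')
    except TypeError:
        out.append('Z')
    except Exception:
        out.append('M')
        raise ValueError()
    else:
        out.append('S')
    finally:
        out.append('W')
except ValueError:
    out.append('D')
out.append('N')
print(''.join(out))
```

Execution trace: 'A' (inner try body) → 'B' (inner except StopIteration) → 'W' (inner finally) → 'N' (after the try/except). Output: ABWN

Answer: ABWN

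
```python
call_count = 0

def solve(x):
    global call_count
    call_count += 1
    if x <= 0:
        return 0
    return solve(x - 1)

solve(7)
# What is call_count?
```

Linear recursion stepping by 1: 8 calls from x=7 down to ≤0.

Answer: 8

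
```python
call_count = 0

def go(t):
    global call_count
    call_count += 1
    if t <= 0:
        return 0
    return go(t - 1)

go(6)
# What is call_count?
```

Linear recursion stepping by 1: 7 calls from t=6 down to ≤0.

Answer: 7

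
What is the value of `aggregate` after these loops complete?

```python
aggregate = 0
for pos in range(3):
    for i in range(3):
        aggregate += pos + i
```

Sum of all pos+i for pos,i in 3x3
`aggregate` takes the values: 0 → 1 → 3 → 4 → 6 → 9 → 11 → 14 → 18

Answer: 18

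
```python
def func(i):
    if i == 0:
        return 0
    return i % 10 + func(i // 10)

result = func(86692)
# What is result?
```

Sum of digits of 86692: 2 + 9 + 6 + 6 + 8 = 31

Answer: 31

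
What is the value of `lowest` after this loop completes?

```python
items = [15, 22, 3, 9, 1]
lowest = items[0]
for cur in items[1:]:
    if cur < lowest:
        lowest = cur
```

Minimum of [15, 22, 3, 9, 1]
`lowest` takes the values: 15 → 3 → 1

Answer: 1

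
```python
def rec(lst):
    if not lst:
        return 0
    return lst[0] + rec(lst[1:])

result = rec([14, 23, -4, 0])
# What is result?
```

14 + 23 + (-4) + 0 + 0 = 33

Answer: 33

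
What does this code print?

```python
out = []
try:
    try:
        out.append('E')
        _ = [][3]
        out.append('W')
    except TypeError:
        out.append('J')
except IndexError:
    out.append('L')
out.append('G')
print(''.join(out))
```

Execution trace: 'E' (try body) → 'L' (outer except IndexError) → 'G' (after the try/except). Output: ELG

Answer: ELG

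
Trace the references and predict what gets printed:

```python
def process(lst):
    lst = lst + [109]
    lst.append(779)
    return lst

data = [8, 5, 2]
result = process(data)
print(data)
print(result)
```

Key concept: rebinding parameter vs mutation.
Step by step:
`data = [8, 5, 2]` → data = [8, 5, 2]
`result = process(data)` → result = [8, 5, 2, 109, 779]
`print(data)` → prints [8, 5, 2]
`print(result)` → prints [8, 5, 2, 109, 779]

Answer:
[8, 5, 2]
[8, 5, 2, 109, 779]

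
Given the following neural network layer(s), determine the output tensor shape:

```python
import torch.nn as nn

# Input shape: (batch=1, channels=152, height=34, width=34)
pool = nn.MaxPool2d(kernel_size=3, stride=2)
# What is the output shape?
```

Input: (1, 152, 34, 34) -> Output: (1, 152, 16, 16)

Answer: (1, 152, 16, 16)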